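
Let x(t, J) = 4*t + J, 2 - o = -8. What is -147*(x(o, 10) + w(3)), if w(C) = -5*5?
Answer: -3675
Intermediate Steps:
o = 10 (o = 2 - 1*(-8) = 2 + 8 = 10)
w(C) = -25
x(t, J) = J + 4*t
-147*(x(o, 10) + w(3)) = -147*((10 + 4*10) - 25) = -147*((10 + 40) - 25) = -147*(50 - 25) = -147*25 = -3675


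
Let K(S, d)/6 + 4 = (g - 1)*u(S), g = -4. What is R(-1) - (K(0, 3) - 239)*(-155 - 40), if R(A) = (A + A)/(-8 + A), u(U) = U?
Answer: -461563/9 ≈ -51285.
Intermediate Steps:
R(A) = 2*A/(-8 + A) (R(A) = (2*A)/(-8 + A) = 2*A/(-8 + A))
K(S, d) = -24 - 30*S (K(S, d) = -24 + 6*((-4 - 1)*S) = -24 + 6*(-5*S) = -24 - 30*S)
R(-1) - (K(0, 3) - 239)*(-155 - 40) = 2*(-1)/(-8 - 1) - ((-24 - 30*0) - 239)*(-155 - 40) = 2*(-1)/(-9) - ((-24 + 0) - 239)*(-195) = 2*(-1)*(-⅑) - (-24 - 239)*(-195) = 2/9 - (-263)*(-195) = 2/9 - 1*51285 = 2/9 - 51285 = -461563/9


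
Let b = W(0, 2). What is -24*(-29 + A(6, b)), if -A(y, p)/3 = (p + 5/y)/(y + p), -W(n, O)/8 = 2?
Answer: 4026/5 ≈ 805.20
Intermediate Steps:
W(n, O) = -16 (W(n, O) = -8*2 = -16)
b = -16
A(y, p) = -3*(p + 5/y)/(p + y) (A(y, p) = -3*(p + 5/y)/(y + p) = -3*(p + 5/y)/(p + y))
-24*(-29 + A(6, b)) = -24*(-29 + 3*(-5 - 1*(-16)*6)/(6*(-16 + 6))) = -24*(-29 + 3*(⅙)*(-5 + 96)/(-10)) = -24*(-29 + 3*(⅙)*(-⅒)*91) = -24*(-29 - 91/20) = -24*(-671/20) = 4026/5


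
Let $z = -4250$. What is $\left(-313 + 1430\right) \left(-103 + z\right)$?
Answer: $-4862301$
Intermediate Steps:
$\left(-313 + 1430\right) \left(-103 + z\right) = \left(-313 + 1430\right) \left(-103 - 4250\right) = 1117 \left(-4353\right) = -4862301$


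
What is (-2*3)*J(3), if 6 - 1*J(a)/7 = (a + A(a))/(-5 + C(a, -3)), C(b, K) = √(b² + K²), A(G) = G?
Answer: -432 - 108*√2 ≈ -584.74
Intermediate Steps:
C(b, K) = √(K² + b²)
J(a) = 42 - 14*a/(-5 + √(9 + a²)) (J(a) = 42 - 7*(a + a)/(-5 + √((-3)² + a²)) = 42 - 7*2*a/(-5 + √(9 + a²)) = 42 - 14*a/(-5 + √(9 + a²)))
(-2*3)*J(3) = (-2*3)*(14*(-15 - 1*3 + 3*√(9 + 3²))/(-5 + √(9 + 3²))) = -84*(-15 - 3 + 3*√(9 + 9))/(-5 + √(9 + 9)) = -84*(-15 - 3 + 3*√18)/(-5 + √18) = -84*(-15 - 3 + 3*(3*√2))/(-5 + 3*√2) = -84*(-15 - 3 + 9*√2)/(-5 + 3*√2) = -84*(-18 + 9*√2)/(-5 + 3*√2)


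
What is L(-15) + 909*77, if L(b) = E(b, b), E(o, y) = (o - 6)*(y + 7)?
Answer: 70161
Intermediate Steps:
E(o, y) = (-6 + o)*(7 + y)
L(b) = -42 + b + b² (L(b) = -42 - 6*b + 7*b + b*b = -42 - 6*b + 7*b + b² = -42 + b + b²)
L(-15) + 909*77 = (-42 - 15 + (-15)²) + 909*77 = (-42 - 15 + 225) + 69993 = 168 + 69993 = 70161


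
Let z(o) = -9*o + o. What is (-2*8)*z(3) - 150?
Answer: 234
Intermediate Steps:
z(o) = -8*o
(-2*8)*z(3) - 150 = (-2*8)*(-8*3) - 150 = -16*(-24) - 150 = 384 - 150 = 234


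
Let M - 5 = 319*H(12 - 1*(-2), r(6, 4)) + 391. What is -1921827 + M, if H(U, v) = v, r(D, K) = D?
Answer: -1919517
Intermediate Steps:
M = 2310 (M = 5 + (319*6 + 391) = 5 + (1914 + 391) = 5 + 2305 = 2310)
-1921827 + M = -1921827 + 2310 = -1919517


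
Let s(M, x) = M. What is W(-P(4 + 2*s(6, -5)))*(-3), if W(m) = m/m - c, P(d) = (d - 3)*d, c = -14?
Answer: -45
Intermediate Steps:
P(d) = d*(-3 + d) (P(d) = (-3 + d)*d = d*(-3 + d))
W(m) = 15 (W(m) = m/m - 1*(-14) = 1 + 14 = 15)
W(-P(4 + 2*s(6, -5)))*(-3) = 15*(-3) = -45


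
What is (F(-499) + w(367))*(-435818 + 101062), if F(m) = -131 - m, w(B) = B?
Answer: -246045660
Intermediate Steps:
(F(-499) + w(367))*(-435818 + 101062) = ((-131 - 1*(-499)) + 367)*(-435818 + 101062) = ((-131 + 499) + 367)*(-334756) = (368 + 367)*(-334756) = 735*(-334756) = -246045660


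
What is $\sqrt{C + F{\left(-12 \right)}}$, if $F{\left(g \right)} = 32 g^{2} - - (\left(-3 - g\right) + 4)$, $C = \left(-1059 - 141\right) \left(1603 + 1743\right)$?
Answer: $i \sqrt{4010579} \approx 2002.6 i$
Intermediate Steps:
$C = -4015200$ ($C = \left(-1200\right) 3346 = -4015200$)
$F{\left(g \right)} = 1 - g + 32 g^{2}$ ($F{\left(g \right)} = 32 g^{2} - - (1 - g) = 32 g^{2} - \left(-1 + g\right) = 1 - g + 32 g^{2}$)
$\sqrt{C + F{\left(-12 \right)}} = \sqrt{-4015200 + \left(1 - -12 + 32 \left(-12\right)^{2}\right)} = \sqrt{-4015200 + \left(1 + 12 + 32 \cdot 144\right)} = \sqrt{-4015200 + \left(1 + 12 + 4608\right)} = \sqrt{-4015200 + 4621} = \sqrt{-4010579} = i \sqrt{4010579}$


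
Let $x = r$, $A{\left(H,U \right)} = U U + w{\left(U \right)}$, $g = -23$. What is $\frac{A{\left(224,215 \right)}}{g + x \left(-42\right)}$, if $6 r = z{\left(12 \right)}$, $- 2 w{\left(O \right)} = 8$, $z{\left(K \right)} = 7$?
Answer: $- \frac{15407}{24} \approx -641.96$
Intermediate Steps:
$w{\left(O \right)} = -4$ ($w{\left(O \right)} = \left(- \frac{1}{2}\right) 8 = -4$)
$r = \frac{7}{6}$ ($r = \frac{1}{6} \cdot 7 = \frac{7}{6} \approx 1.1667$)
$A{\left(H,U \right)} = -4 + U^{2}$ ($A{\left(H,U \right)} = U U - 4 = U^{2} - 4 = -4 + U^{2}$)
$x = \frac{7}{6} \approx 1.1667$
$\frac{A{\left(224,215 \right)}}{g + x \left(-42\right)} = \frac{-4 + 215^{2}}{-23 + \frac{7}{6} \left(-42\right)} = \frac{-4 + 46225}{-23 - 49} = \frac{46221}{-72} = 46221 \left(- \frac{1}{72}\right) = - \frac{15407}{24}$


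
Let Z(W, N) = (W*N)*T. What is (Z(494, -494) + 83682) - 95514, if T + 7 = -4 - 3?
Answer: 3404672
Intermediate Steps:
T = -14 (T = -7 + (-4 - 3) = -7 - 7 = -14)
Z(W, N) = -14*N*W (Z(W, N) = (W*N)*(-14) = (N*W)*(-14) = -14*N*W)
(Z(494, -494) + 83682) - 95514 = (-14*(-494)*494 + 83682) - 95514 = (3416504 + 83682) - 95514 = 3500186 - 95514 = 3404672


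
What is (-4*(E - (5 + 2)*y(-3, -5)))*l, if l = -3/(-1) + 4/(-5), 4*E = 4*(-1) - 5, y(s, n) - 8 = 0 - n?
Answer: 4103/5 ≈ 820.60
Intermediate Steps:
y(s, n) = 8 - n (y(s, n) = 8 + (0 - n) = 8 - n)
E = -9/4 (E = (4*(-1) - 5)/4 = (-4 - 5)/4 = (1/4)*(-9) = -9/4 ≈ -2.2500)
l = 11/5 (l = -3*(-1) + 4*(-1/5) = 3 - 4/5 = 11/5 ≈ 2.2000)
(-4*(E - (5 + 2)*y(-3, -5)))*l = -4*(-9/4 - (5 + 2)*(8 - 1*(-5)))*(11/5) = -4*(-9/4 - 7*(8 + 5))*(11/5) = -4*(-9/4 - 7*13)*(11/5) = -4*(-9/4 - 1*91)*(11/5) = -4*(-9/4 - 91)*(11/5) = -4*(-373/4)*(11/5) = 373*(11/5) = 4103/5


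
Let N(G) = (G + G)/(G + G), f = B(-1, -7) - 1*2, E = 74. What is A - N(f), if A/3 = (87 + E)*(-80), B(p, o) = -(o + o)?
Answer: -38641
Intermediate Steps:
B(p, o) = -2*o
f = 12 (f = -2*(-7) - 1*2 = 14 - 2 = 12)
N(G) = 1 (N(G) = (2*G)/((2*G)) = (2*G)*(1/(2*G)) = 1)
A = -38640 (A = 3*((87 + 74)*(-80)) = 3*(161*(-80)) = 3*(-12880) = -38640)
A - N(f) = -38640 - 1*1 = -38640 - 1 = -38641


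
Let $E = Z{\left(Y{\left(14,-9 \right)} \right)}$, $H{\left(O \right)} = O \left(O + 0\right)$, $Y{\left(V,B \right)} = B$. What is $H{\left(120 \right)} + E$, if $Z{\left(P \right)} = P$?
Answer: $14391$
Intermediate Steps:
$H{\left(O \right)} = O^{2}$ ($H{\left(O \right)} = O O = O^{2}$)
$E = -9$
$H{\left(120 \right)} + E = 120^{2} - 9 = 14400 - 9 = 14391$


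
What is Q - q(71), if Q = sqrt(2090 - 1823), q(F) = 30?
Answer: -30 + sqrt(267) ≈ -13.660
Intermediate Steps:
Q = sqrt(267) ≈ 16.340
Q - q(71) = sqrt(267) - 1*30 = sqrt(267) - 30 = -30 + sqrt(267)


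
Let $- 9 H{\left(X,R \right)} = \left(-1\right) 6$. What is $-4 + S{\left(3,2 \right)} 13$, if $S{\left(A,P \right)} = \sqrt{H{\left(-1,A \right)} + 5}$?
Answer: $-4 + \frac{13 \sqrt{51}}{3} \approx 26.946$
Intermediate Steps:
$H{\left(X,R \right)} = \frac{2}{3}$ ($H{\left(X,R \right)} = - \frac{\left(-1\right) 6}{9} = \left(- \frac{1}{9}\right) \left(-6\right) = \frac{2}{3}$)
$S{\left(A,P \right)} = \frac{\sqrt{51}}{3}$ ($S{\left(A,P \right)} = \sqrt{\frac{2}{3} + 5} = \sqrt{\frac{17}{3}} = \frac{\sqrt{51}}{3}$)
$-4 + S{\left(3,2 \right)} 13 = -4 + \frac{\sqrt{51}}{3} \cdot 13 = -4 + \frac{13 \sqrt{51}}{3}$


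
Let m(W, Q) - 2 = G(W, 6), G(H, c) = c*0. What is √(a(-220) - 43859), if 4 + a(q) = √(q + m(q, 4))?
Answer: √(-43863 + I*√218) ≈ 0.0352 + 209.44*I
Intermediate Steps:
G(H, c) = 0
m(W, Q) = 2 (m(W, Q) = 2 + 0 = 2)
a(q) = -4 + √(2 + q) (a(q) = -4 + √(q + 2) = -4 + √(2 + q))
√(a(-220) - 43859) = √((-4 + √(2 - 220)) - 43859) = √((-4 + √(-218)) - 43859) = √((-4 + I*√218) - 43859) = √(-43863 + I*√218)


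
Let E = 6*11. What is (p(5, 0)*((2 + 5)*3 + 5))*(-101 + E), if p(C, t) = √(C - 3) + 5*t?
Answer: -910*√2 ≈ -1286.9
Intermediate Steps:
p(C, t) = √(-3 + C) + 5*t
E = 66
(p(5, 0)*((2 + 5)*3 + 5))*(-101 + E) = ((√(-3 + 5) + 5*0)*((2 + 5)*3 + 5))*(-101 + 66) = ((√2 + 0)*(7*3 + 5))*(-35) = (√2*(21 + 5))*(-35) = (√2*26)*(-35) = (26*√2)*(-35) = -910*√2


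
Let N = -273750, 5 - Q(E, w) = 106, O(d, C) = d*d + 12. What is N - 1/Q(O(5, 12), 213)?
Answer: -27648749/101 ≈ -2.7375e+5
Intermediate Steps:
O(d, C) = 12 + d² (O(d, C) = d² + 12 = 12 + d²)
Q(E, w) = -101 (Q(E, w) = 5 - 1*106 = 5 - 106 = -101)
N - 1/Q(O(5, 12), 213) = -273750 - 1/(-101) = -273750 - 1*(-1/101) = -273750 + 1/101 = -27648749/101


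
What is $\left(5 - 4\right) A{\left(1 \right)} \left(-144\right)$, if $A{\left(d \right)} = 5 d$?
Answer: $-720$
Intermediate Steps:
$\left(5 - 4\right) A{\left(1 \right)} \left(-144\right) = \left(5 - 4\right) 5 \cdot 1 \left(-144\right) = 1 \cdot 5 \left(-144\right) = 5 \left(-144\right) = -720$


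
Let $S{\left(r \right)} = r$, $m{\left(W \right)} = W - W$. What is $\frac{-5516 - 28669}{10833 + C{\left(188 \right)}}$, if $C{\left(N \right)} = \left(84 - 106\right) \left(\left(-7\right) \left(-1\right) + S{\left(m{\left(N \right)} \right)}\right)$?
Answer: $- \frac{34185}{10679} \approx -3.2011$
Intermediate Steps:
$m{\left(W \right)} = 0$
$C{\left(N \right)} = -154$ ($C{\left(N \right)} = \left(84 - 106\right) \left(\left(-7\right) \left(-1\right) + 0\right) = - 22 \left(7 + 0\right) = \left(-22\right) 7 = -154$)
$\frac{-5516 - 28669}{10833 + C{\left(188 \right)}} = \frac{-5516 - 28669}{10833 - 154} = - \frac{34185}{10679}$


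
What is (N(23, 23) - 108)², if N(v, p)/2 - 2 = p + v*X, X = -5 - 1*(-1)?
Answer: 58564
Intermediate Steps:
X = -4 (X = -5 + 1 = -4)
N(v, p) = 4 - 8*v + 2*p (N(v, p) = 4 + 2*(p + v*(-4)) = 4 + 2*(p - 4*v) = 4 + (-8*v + 2*p) = 4 - 8*v + 2*p)
(N(23, 23) - 108)² = ((4 - 8*23 + 2*23) - 108)² = ((4 - 184 + 46) - 108)² = (-134 - 108)² = (-242)² = 58564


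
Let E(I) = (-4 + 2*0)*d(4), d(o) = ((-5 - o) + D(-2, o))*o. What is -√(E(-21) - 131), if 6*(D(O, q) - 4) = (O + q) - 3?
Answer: -I*√435/3 ≈ -6.9522*I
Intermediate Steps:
D(O, q) = 7/2 + O/6 + q/6 (D(O, q) = 4 + ((O + q) - 3)/6 = 4 + (-3 + O + q)/6 = 4 + (-½ + O/6 + q/6) = 7/2 + O/6 + q/6)
d(o) = o*(-11/6 - 5*o/6) (d(o) = ((-5 - o) + (7/2 + (⅙)*(-2) + o/6))*o = ((-5 - o) + (7/2 - ⅓ + o/6))*o = ((-5 - o) + (19/6 + o/6))*o = (-11/6 - 5*o/6)*o = o*(-11/6 - 5*o/6))
E(I) = 248/3 (E(I) = (-4 + 2*0)*(-⅙*4*(11 + 5*4)) = (-4 + 0)*(-⅙*4*(11 + 20)) = -(-2)*4*31/3 = -4*(-62/3) = 248/3)
-√(E(-21) - 131) = -√(248/3 - 131) = -√(-145/3) = -I*√435/3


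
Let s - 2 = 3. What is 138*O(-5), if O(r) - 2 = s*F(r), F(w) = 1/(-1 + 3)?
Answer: 621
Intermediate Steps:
s = 5 (s = 2 + 3 = 5)
F(w) = 1/2
O(r) = 9/2 (O(r) = 2 + 5*(1/2) = 2 + 5/2 = 9/2)
138*O(-5) = 138*(9/2) = 621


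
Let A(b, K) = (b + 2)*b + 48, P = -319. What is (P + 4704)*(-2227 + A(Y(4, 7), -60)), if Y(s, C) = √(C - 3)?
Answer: -9519835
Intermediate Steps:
Y(s, C) = √(-3 + C)
A(b, K) = 48 + b*(2 + b) (A(b, K) = (2 + b)*b + 48 = b*(2 + b) + 48 = 48 + b*(2 + b))
(P + 4704)*(-2227 + A(Y(4, 7), -60)) = (-319 + 4704)*(-2227 + (48 + (√(-3 + 7))² + 2*√(-3 + 7))) = 4385*(-2227 + (48 + (√4)² + 2*√4)) = 4385*(-2227 + (48 + 2² + 2*2)) = 4385*(-2227 + (48 + 4 + 4)) = 4385*(-2227 + 56) = 4385*(-2171) = -9519835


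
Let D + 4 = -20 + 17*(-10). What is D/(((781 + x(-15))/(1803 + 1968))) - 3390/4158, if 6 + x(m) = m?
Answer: -253705091/263340 ≈ -963.41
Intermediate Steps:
x(m) = -6 + m
D = -194 (D = -4 + (-20 + 17*(-10)) = -4 + (-20 - 170) = -4 - 190 = -194)
D/(((781 + x(-15))/(1803 + 1968))) - 3390/4158 = -194*(1803 + 1968)/(781 + (-6 - 15)) - 3390/4158 = -194*3771/(781 - 21) - 3390*1/4158 = -194/(760*(1/3771)) - 565/693 = -194/760/3771 - 565/693 = -194*3771/760 - 565/693 = -365787/380 - 565/693 = -253705091/263340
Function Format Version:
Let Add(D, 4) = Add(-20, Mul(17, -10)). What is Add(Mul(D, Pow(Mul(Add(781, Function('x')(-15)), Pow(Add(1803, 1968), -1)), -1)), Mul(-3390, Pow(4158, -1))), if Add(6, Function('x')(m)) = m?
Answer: Rational(-253705091, 263340) ≈ -963.41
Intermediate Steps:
Function('x')(m) = Add(-6, m)
D = -194 (D = Add(-4, Add(-20, Mul(17, -10))) = Add(-4, Add(-20, -170)) = Add(-4, -190) = -194)
Add(Mul(D, Pow(Mul(Add(781, Function('x')(-15)), Pow(Add(1803, 1968), -1)), -1)), Mul(-3390, Pow(4158, -1))) = Add(Mul(-194, Pow(Mul(Add(781, Add(-6, -15)), Pow(Add(1803, 1968), -1)), -1)), Mul(-3390, Pow(4158, -1))) = Add(Mul(-194, Pow(Mul(Add(781, -21), Pow(3771, -1)), -1)), Mul(-3390, Rational(1, 4158))) = Add(Mul(-194, Pow(Mul(760, Rational(1, 3771)), -1)), Rational(-565, 693)) = Add(Mul(-194, Pow(Rational(760, 3771), -1)), Rational(-565, 693)) = Add(Mul(-194, Rational(3771, 760)), Rational(-565, 693)) = Add(Rational(-365787, 380), Rational(-565, 693)) = Rational(-253705091, 263340)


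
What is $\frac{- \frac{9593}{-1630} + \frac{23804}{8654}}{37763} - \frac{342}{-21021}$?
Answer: $\frac{2799079241547}{169660374193310} \approx 0.016498$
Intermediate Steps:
$\frac{- \frac{9593}{-1630} + \frac{23804}{8654}}{37763} - \frac{342}{-21021} = \left(\left(-9593\right) \left(- \frac{1}{1630}\right) + 23804 \cdot \frac{1}{8654}\right) \frac{1}{37763} - - \frac{114}{7007} = \left(\frac{9593}{1630} + \frac{11902}{4327}\right) \frac{1}{37763} + \frac{114}{7007} = \frac{60909171}{7053010} \cdot \frac{1}{37763} + \frac{114}{7007} = \frac{60909171}{266342816630} + \frac{114}{7007} = \frac{2799079241547}{169660374193310}$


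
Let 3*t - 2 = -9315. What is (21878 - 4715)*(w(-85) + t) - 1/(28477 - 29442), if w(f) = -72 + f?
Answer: -54015164759/965 ≈ -5.5974e+7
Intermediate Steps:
t = -9313/3 (t = ⅔ + (⅓)*(-9315) = ⅔ - 3105 = -9313/3 ≈ -3104.3)
(21878 - 4715)*(w(-85) + t) - 1/(28477 - 29442) = (21878 - 4715)*((-72 - 85) - 9313/3) - 1/(28477 - 29442) = 17163*(-157 - 9313/3) - 1/(-965) = 17163*(-9784/3) - 1*(-1/965) = -55974264 + 1/965 = -54015164759/965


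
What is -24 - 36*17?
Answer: -636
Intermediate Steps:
-24 - 36*17 = -24 - 612 = -636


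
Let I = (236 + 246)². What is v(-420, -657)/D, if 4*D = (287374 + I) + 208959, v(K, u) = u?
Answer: -2628/728657 ≈ -0.0036066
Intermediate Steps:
I = 232324 (I = 482² = 232324)
D = 728657/4 (D = ((287374 + 232324) + 208959)/4 = (519698 + 208959)/4 = (¼)*728657 = 728657/4 ≈ 1.8216e+5)
v(-420, -657)/D = -657/728657/4 = -657*4/728657 = -2628/728657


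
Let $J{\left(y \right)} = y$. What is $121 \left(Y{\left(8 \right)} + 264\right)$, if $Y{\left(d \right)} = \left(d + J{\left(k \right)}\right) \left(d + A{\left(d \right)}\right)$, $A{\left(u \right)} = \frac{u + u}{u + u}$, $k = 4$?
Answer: $45012$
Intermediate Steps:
$A{\left(u \right)} = 1$ ($A{\left(u \right)} = \frac{2 u}{2 u} = 2 u \frac{1}{2 u} = 1$)
$Y{\left(d \right)} = \left(1 + d\right) \left(4 + d\right)$ ($Y{\left(d \right)} = \left(d + 4\right) \left(d + 1\right) = \left(4 + d\right) \left(1 + d\right) = \left(1 + d\right) \left(4 + d\right)$)
$121 \left(Y{\left(8 \right)} + 264\right) = 121 \left(\left(4 + 8^{2} + 5 \cdot 8\right) + 264\right) = 121 \left(\left(4 + 64 + 40\right) + 264\right) = 121 \left(108 + 264\right) = 121 \cdot 372 = 45012$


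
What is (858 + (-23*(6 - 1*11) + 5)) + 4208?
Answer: 5186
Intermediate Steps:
(858 + (-23*(6 - 1*11) + 5)) + 4208 = (858 + (-23*(6 - 11) + 5)) + 4208 = (858 + (-23*(-5) + 5)) + 4208 = (858 + (115 + 5)) + 4208 = (858 + 120) + 4208 = 978 + 4208 = 5186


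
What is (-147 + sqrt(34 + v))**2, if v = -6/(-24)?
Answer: (294 - sqrt(137))**2/4 ≈ 19923.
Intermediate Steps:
v = 1/4 (v = -6*(-1/24) = 1/4 ≈ 0.25000)
(-147 + sqrt(34 + v))**2 = (-147 + sqrt(34 + 1/4))**2 = (-147 + sqrt(137/4))**2 = (-147 + sqrt(137)/2)**2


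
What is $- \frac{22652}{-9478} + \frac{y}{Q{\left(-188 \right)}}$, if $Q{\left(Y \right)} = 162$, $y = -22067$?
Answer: $- \frac{14677243}{109674} \approx -133.83$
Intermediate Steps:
$- \frac{22652}{-9478} + \frac{y}{Q{\left(-188 \right)}} = - \frac{22652}{-9478} - \frac{22067}{162} = \left(-22652\right) \left(- \frac{1}{9478}\right) - \frac{22067}{162} = \frac{1618}{677} - \frac{22067}{162} = - \frac{14677243}{109674}$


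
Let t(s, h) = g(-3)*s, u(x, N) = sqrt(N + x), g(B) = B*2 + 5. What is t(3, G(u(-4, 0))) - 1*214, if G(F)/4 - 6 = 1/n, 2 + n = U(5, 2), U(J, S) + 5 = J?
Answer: -217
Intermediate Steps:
U(J, S) = -5 + J
n = -2 (n = -2 + (-5 + 5) = -2 + 0 = -2)
g(B) = 5 + 2*B (g(B) = 2*B + 5 = 5 + 2*B)
G(F) = 22 (G(F) = 24 + 4/(-2) = 24 + 4*(-1/2) = 24 - 2 = 22)
t(s, h) = -s (t(s, h) = (5 + 2*(-3))*s = (5 - 6)*s = -s)
t(3, G(u(-4, 0))) - 1*214 = -1*3 - 1*214 = -3 - 214 = -217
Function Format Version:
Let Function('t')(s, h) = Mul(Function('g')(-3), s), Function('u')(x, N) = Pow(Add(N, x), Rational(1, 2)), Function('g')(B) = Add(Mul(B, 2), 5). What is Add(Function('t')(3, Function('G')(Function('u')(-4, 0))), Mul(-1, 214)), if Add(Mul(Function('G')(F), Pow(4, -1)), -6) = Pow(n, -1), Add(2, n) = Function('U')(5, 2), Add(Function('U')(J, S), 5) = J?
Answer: -217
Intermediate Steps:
Function('U')(J, S) = Add(-5, J)
n = -2 (n = Add(-2, Add(-5, 5)) = Add(-2, 0) = -2)
Function('g')(B) = Add(5, Mul(2, B)) (Function('g')(B) = Add(Mul(2, B), 5) = Add(5, Mul(2, B)))
Function('G')(F) = 22 (Function('G')(F) = Add(24, Mul(4, Pow(-2, -1))) = Add(24, Mul(4, Rational(-1, 2))) = Add(24, -2) = 22)
Function('t')(s, h) = Mul(-1, s) (Function('t')(s, h) = Mul(Add(5, Mul(2, -3)), s) = Mul(Add(5, -6), s) = Mul(-1, s))
Add(Function('t')(3, Function('G')(Function('u')(-4, 0))), Mul(-1, 214)) = Add(Mul(-1, 3), Mul(-1, 214)) = Add(-3, -214) = -217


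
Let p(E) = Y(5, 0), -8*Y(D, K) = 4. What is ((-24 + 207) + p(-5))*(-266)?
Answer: -48545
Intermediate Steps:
Y(D, K) = -1/2 (Y(D, K) = -1/8*4 = -1/2)
p(E) = -1/2
((-24 + 207) + p(-5))*(-266) = ((-24 + 207) - 1/2)*(-266) = (183 - 1/2)*(-266) = (365/2)*(-266) = -48545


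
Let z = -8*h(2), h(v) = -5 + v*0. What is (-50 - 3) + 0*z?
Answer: -53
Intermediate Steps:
h(v) = -5 (h(v) = -5 + 0 = -5)
z = 40 (z = -8*(-5) = 40)
(-50 - 3) + 0*z = (-50 - 3) + 0*40 = -53 + 0 = -53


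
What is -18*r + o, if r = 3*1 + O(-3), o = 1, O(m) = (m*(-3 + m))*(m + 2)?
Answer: 271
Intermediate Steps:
O(m) = m*(-3 + m)*(2 + m) (O(m) = (m*(-3 + m))*(2 + m) = m*(-3 + m)*(2 + m))
r = -15 (r = 3*1 - 3*(-6 + (-3)**2 - 1*(-3)) = 3 - 3*(-6 + 9 + 3) = 3 - 3*6 = 3 - 18 = -15)
-18*r + o = -18*(-15) + 1 = 270 + 1 = 271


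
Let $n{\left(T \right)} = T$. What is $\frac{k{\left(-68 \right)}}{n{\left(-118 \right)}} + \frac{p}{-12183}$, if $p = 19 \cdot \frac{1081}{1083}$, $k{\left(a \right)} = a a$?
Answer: $- \frac{1605588251}{40971429} \approx -39.188$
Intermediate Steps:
$k{\left(a \right)} = a^{2}$
$p = \frac{1081}{57}$ ($p = 19 \cdot 1081 \cdot \frac{1}{1083} = 19 \cdot \frac{1081}{1083} = \frac{1081}{57} \approx 18.965$)
$\frac{k{\left(-68 \right)}}{n{\left(-118 \right)}} + \frac{p}{-12183} = \frac{\left(-68\right)^{2}}{-118} + \frac{1081}{57 \left(-12183\right)} = 4624 \left(- \frac{1}{118}\right) + \frac{1081}{57} \left(- \frac{1}{12183}\right) = - \frac{2312}{59} - \frac{1081}{694431} = - \frac{1605588251}{40971429}$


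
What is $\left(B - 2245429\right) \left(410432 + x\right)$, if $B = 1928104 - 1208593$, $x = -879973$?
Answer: $716481063638$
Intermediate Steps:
$B = 719511$ ($B = 1928104 - 1208593 = 719511$)
$\left(B - 2245429\right) \left(410432 + x\right) = \left(719511 - 2245429\right) \left(410432 - 879973\right) = \left(-1525918\right) \left(-469541\right) = 716481063638$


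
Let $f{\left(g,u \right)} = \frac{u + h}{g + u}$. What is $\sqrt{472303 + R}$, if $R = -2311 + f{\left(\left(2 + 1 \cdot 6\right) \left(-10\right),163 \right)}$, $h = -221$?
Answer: $\frac{\sqrt{3237770074}}{83} \approx 685.56$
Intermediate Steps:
$f{\left(g,u \right)} = \frac{-221 + u}{g + u}$ ($f{\left(g,u \right)} = \frac{u - 221}{g + u} = \frac{-221 + u}{g + u}$)
$R = - \frac{191871}{83}$ ($R = -2311 + \frac{-221 + 163}{\left(2 + 1 \cdot 6\right) \left(-10\right) + 163} = -2311 + \frac{1}{\left(2 + 6\right) \left(-10\right) + 163} \left(-58\right) = -2311 + \frac{1}{8 \left(-10\right) + 163} \left(-58\right) = -2311 + \frac{1}{-80 + 163} \left(-58\right) = -2311 + \frac{1}{83} \left(-58\right) = -2311 - \frac{58}{83} = - \frac{191871}{83} \approx -2311.7$)
$\sqrt{472303 + R} = \sqrt{472303 - \frac{191871}{83}} = \sqrt{\frac{39009278}{83}} = \frac{\sqrt{3237770074}}{83}$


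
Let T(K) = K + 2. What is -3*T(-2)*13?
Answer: 0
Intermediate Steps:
T(K) = 2 + K
-3*T(-2)*13 = -3*(2 - 2)*13 = -3*0*13 = 0*13 = 0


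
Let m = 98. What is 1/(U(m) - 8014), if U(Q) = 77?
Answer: -1/7937 ≈ -0.00012599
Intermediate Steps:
1/(U(m) - 8014) = 1/(77 - 8014) = 1/(-7937) = -1/7937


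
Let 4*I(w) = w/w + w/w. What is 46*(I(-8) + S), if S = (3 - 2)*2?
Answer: 115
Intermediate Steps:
I(w) = 1/2 (I(w) = (w/w + w/w)/4 = (1 + 1)/4 = (1/4)*2 = 1/2)
S = 2 (S = 1*2 = 2)
46*(I(-8) + S) = 46*(1/2 + 2) = 46*(5/2) = 115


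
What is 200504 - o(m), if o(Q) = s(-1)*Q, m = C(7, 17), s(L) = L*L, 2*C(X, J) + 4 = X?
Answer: 401005/2 ≈ 2.0050e+5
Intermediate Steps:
C(X, J) = -2 + X/2
s(L) = L**2
m = 3/2 (m = -2 + (1/2)*7 = -2 + 7/2 = 3/2 ≈ 1.5000)
o(Q) = Q (o(Q) = (-1)**2*Q = 1*Q = Q)
200504 - o(m) = 200504 - 1*3/2 = 200504 - 3/2 = 401005/2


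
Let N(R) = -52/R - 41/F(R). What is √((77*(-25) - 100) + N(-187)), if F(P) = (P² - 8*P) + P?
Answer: I*√9220499706/2134 ≈ 44.997*I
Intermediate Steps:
F(P) = P² - 7*P
N(R) = -52/R - 41/(R*(-7 + R)) (N(R) = -52/R - 41*1/(R*(-7 + R)) = -52/R - 41/(R*(-7 + R)))
√((77*(-25) - 100) + N(-187)) = √((77*(-25) - 100) + (323 - 52*(-187))/((-187)*(-7 - 187))) = √((-1925 - 100) - 1/187*(323 + 9724)/(-194)) = √(-2025 - 1/187*(-1/194)*10047) = √(-2025 + 591/2134) = √(-4320759/2134) = I*√9220499706/2134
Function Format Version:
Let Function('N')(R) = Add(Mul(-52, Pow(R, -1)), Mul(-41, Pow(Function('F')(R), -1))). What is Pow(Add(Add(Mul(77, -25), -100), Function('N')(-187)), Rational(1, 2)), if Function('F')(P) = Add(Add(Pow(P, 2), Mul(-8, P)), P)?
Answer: Mul(Rational(1, 2134), I, Pow(9220499706, Rational(1, 2))) ≈ Mul(44.997, I)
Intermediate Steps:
Function('F')(P) = Add(Pow(P, 2), Mul(-7, P))
Function('N')(R) = Add(Mul(-52, Pow(R, -1)), Mul(-41, Pow(R, -1), Pow(Add(-7, R), -1))) (Function('N')(R) = Add(Mul(-52, Pow(R, -1)), Mul(-41, Pow(Mul(R, Add(-7, R)), -1))) = Add(Mul(-52, Pow(R, -1)), Mul(-41, Mul(Pow(R, -1), Pow(Add(-7, R), -1)))) = Add(Mul(-52, Pow(R, -1)), Mul(-41, Pow(R, -1), Pow(Add(-7, R), -1))))
Pow(Add(Add(Mul(77, -25), -100), Function('N')(-187)), Rational(1, 2)) = Pow(Add(Add(Mul(77, -25), -100), Mul(Pow(-187, -1), Pow(Add(-7, -187), -1), Add(323, Mul(-52, -187)))), Rational(1, 2)) = Pow(Add(Add(-1925, -100), Mul(Rational(-1, 187), Pow(-194, -1), Add(323, 9724))), Rational(1, 2)) = Pow(Add(-2025, Mul(Rational(-1, 187), Rational(-1, 194), 10047)), Rational(1, 2)) = Pow(Add(-2025, Rational(591, 2134)), Rational(1, 2)) = Pow(Rational(-4320759, 2134), Rational(1, 2)) = Mul(Rational(1, 2134), I, Pow(9220499706, Rational(1, 2)))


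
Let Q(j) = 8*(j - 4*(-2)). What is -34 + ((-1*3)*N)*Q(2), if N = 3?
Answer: -754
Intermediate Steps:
Q(j) = 64 + 8*j (Q(j) = 8*(j + 8) = 8*(8 + j) = 64 + 8*j)
-34 + ((-1*3)*N)*Q(2) = -34 + (-1*3*3)*(64 + 8*2) = -34 + (-3*3)*(64 + 16) = -34 - 9*80 = -34 - 720 = -754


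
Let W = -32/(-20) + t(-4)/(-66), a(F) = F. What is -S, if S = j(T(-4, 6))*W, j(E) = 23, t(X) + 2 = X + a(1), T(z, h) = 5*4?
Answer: -12719/330 ≈ -38.542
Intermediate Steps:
T(z, h) = 20
t(X) = -1 + X (t(X) = -2 + (X + 1) = -2 + (1 + X) = -1 + X)
W = 553/330 (W = -32/(-20) + (-1 - 4)/(-66) = -32*(-1/20) - 5*(-1/66) = 8/5 + 5/66 = 553/330 ≈ 1.6758)
S = 12719/330 (S = 23*(553/330) = 12719/330 ≈ 38.542)
-S = -1*12719/330 = -12719/330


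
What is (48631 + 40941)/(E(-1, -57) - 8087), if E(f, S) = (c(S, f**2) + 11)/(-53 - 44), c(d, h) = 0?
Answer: -4344242/392225 ≈ -11.076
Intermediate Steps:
E(f, S) = -11/97 (E(f, S) = (0 + 11)/(-53 - 44) = 11/(-97) = 11*(-1/97) = -11/97)
(48631 + 40941)/(E(-1, -57) - 8087) = (48631 + 40941)/(-11/97 - 8087) = 89572/(-784450/97) = 89572*(-97/784450) = -4344242/392225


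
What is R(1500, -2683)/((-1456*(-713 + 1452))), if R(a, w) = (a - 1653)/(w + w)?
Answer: -153/5773730144 ≈ -2.6499e-8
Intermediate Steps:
R(a, w) = (-1653 + a)/(2*w) (R(a, w) = (-1653 + a)/((2*w)) = (-1653 + a)*(1/(2*w)) = (-1653 + a)/(2*w))
R(1500, -2683)/((-1456*(-713 + 1452))) = ((1/2)*(-1653 + 1500)/(-2683))/((-1456*(-713 + 1452))) = ((1/2)*(-1/2683)*(-153))/((-1456*739)) = (153/5366)/(-1075984) = (153/5366)*(-1/1075984) = -153/5773730144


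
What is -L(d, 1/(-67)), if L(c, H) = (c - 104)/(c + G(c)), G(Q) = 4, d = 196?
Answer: -23/50 ≈ -0.46000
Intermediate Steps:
L(c, H) = (-104 + c)/(4 + c) (L(c, H) = (c - 104)/(c + 4) = (-104 + c)/(4 + c))
-L(d, 1/(-67)) = -(-104 + 196)/(4 + 196) = -92/200 = -1*23/50 = -23/50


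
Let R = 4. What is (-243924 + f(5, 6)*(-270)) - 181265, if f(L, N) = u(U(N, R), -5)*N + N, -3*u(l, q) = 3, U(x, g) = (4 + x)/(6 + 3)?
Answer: -425189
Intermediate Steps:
U(x, g) = 4/9 + x/9 (U(x, g) = (4 + x)/9 = (4 + x)*(⅑) = 4/9 + x/9)
u(l, q) = -1 (u(l, q) = -⅓*3 = -1)
f(L, N) = 0 (f(L, N) = -N + N = 0)
(-243924 + f(5, 6)*(-270)) - 181265 = (-243924 + 0*(-270)) - 181265 = (-243924 + 0) - 181265 = -243924 - 181265 = -425189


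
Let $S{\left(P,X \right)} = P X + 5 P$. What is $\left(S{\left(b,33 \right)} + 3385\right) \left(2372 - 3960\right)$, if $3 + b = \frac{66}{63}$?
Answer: $- \frac{110408876}{21} \approx -5.2576 \cdot 10^{6}$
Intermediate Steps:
$b = - \frac{41}{21}$ ($b = -3 + \frac{66}{63} = -3 + 66 \cdot \frac{1}{63} = -3 + \frac{22}{21} = - \frac{41}{21} \approx -1.9524$)
$S{\left(P,X \right)} = 5 P + P X$
$\left(S{\left(b,33 \right)} + 3385\right) \left(2372 - 3960\right) = \left(- \frac{41 \left(5 + 33\right)}{21} + 3385\right) \left(2372 - 3960\right) = \left(\left(- \frac{41}{21}\right) 38 + 3385\right) \left(-1588\right) = \left(- \frac{1558}{21} + 3385\right) \left(-1588\right) = \frac{69527}{21} \left(-1588\right) = - \frac{110408876}{21}$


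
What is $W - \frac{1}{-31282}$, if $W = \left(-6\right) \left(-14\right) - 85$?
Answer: $- \frac{31281}{31282} \approx -0.99997$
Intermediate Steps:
$W = -1$ ($W = 84 - 85 = -1$)
$W - \frac{1}{-31282} = -1 - \frac{1}{-31282} = -1 - - \frac{1}{31282} = -1 + \frac{1}{31282} = - \frac{31281}{31282}$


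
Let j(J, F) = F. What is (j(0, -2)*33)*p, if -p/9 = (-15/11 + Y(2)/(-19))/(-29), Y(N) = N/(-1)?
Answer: 14202/551 ≈ 25.775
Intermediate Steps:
Y(N) = -N (Y(N) = N*(-1) = -N)
p = -2367/6061 (p = -9*(-15/11 - 1*2/(-19))/(-29) = -9*(-15*1/11 - 2*(-1/19))*(-1)/29 = -9*(-15/11 + 2/19)*(-1)/29 = -(-2367)*(-1)/(209*29) = -9*263/6061 = -2367/6061 ≈ -0.39053)
(j(0, -2)*33)*p = -2*33*(-2367/6061) = -66*(-2367/6061) = 14202/551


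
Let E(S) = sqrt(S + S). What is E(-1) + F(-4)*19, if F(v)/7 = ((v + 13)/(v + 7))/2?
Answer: 399/2 + I*sqrt(2) ≈ 199.5 + 1.4142*I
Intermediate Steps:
E(S) = sqrt(2)*sqrt(S) (E(S) = sqrt(2*S) = sqrt(2)*sqrt(S))
F(v) = 7*(13 + v)/(2*(7 + v)) (F(v) = 7*(((v + 13)/(v + 7))/2) = 7*(((13 + v)/(7 + v))*(1/2)) = 7*((13 + v)/(2*(7 + v))) = 7*(13 + v)/(2*(7 + v)))
E(-1) + F(-4)*19 = sqrt(2)*sqrt(-1) + (7*(13 - 4)/(2*(7 - 4)))*19 = sqrt(2)*I + ((7/2)*9/3)*19 = I*sqrt(2) + ((7/2)*(1/3)*9)*19 = I*sqrt(2) + (21/2)*19 = I*sqrt(2) + 399/2 = 399/2 + I*sqrt(2)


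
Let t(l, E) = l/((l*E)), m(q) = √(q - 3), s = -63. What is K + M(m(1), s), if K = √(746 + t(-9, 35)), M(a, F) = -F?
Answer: 63 + √913885/35 ≈ 90.313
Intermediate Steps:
m(q) = √(-3 + q)
t(l, E) = 1/E (t(l, E) = l/((E*l)) = l*(1/(E*l)) = 1/E)
K = √913885/35 (K = √(746 + 1/35) = √(26111/35) = √913885/35 ≈ 27.314)
K + M(m(1), s) = √913885/35 - 1*(-63) = √913885/35 + 63 = 63 + √913885/35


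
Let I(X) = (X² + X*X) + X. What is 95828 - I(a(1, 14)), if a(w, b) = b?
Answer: 95422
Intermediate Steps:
I(X) = X + 2*X² (I(X) = (X² + X²) + X = 2*X² + X = X + 2*X²)
95828 - I(a(1, 14)) = 95828 - 14*(1 + 2*14) = 95828 - 14*(1 + 28) = 95828 - 14*29 = 95828 - 1*406 = 95828 - 406 = 95422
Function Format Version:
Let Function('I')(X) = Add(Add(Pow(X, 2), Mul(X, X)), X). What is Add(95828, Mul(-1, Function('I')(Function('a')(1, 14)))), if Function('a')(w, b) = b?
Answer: 95422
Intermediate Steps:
Function('I')(X) = Add(X, Mul(2, Pow(X, 2))) (Function('I')(X) = Add(Add(Pow(X, 2), Pow(X, 2)), X) = Add(Mul(2, Pow(X, 2)), X) = Add(X, Mul(2, Pow(X, 2))))
Add(95828, Mul(-1, Function('I')(Function('a')(1, 14)))) = Add(95828, Mul(-1, Mul(14, Add(1, Mul(2, 14))))) = Add(95828, Mul(-1, Mul(14, Add(1, 28)))) = Add(95828, Mul(-1, Mul(14, 29))) = Add(95828, Mul(-1, 406)) = Add(95828, -406) = 95422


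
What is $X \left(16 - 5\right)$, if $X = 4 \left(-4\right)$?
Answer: $-176$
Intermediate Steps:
$X = -16$
$X \left(16 - 5\right) = - 16 \left(16 - 5\right) = \left(-16\right) 11 = -176$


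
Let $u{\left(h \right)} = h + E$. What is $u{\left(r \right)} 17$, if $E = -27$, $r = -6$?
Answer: $-561$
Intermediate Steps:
$u{\left(h \right)} = -27 + h$ ($u{\left(h \right)} = h - 27 = -27 + h$)
$u{\left(r \right)} 17 = \left(-27 - 6\right) 17 = \left(-33\right) 17 = -561$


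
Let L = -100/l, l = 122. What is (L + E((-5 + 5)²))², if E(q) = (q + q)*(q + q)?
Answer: 2500/3721 ≈ 0.67186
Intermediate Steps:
E(q) = 4*q² (E(q) = (2*q)*(2*q) = 4*q²)
L = -50/61 (L = -100/122 = -100*1/122 = -50/61 ≈ -0.81967)
(L + E((-5 + 5)²))² = (-50/61 + 4*((-5 + 5)²)²)² = (-50/61 + 4*(0²)²)² = (-50/61 + 4*0²)² = (-50/61 + 4*0)² = (-50/61 + 0)² = (-50/61)² = 2500/3721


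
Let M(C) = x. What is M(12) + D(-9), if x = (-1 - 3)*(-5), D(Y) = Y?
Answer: 11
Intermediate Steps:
x = 20 (x = -4*(-5) = 20)
M(C) = 20
M(12) + D(-9) = 20 - 9 = 11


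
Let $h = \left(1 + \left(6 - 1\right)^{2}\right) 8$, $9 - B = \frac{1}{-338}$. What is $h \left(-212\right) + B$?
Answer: $- \frac{14901405}{338} \approx -44087.0$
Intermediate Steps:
$B = \frac{3043}{338}$ ($B = 9 - \frac{1}{-338} = 9 - - \frac{1}{338} = 9 + \frac{1}{338} = \frac{3043}{338} \approx 9.003$)
$h = 208$ ($h = \left(1 + \left(6 - 1\right)^{2}\right) 8 = \left(1 + 5^{2}\right) 8 = \left(1 + 25\right) 8 = 26 \cdot 8 = 208$)
$h \left(-212\right) + B = 208 \left(-212\right) + \frac{3043}{338} = -44096 + \frac{3043}{338} = - \frac{14901405}{338}$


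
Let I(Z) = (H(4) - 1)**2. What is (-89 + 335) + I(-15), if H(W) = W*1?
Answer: 255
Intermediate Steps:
H(W) = W
I(Z) = 9 (I(Z) = (4 - 1)**2 = 3**2 = 9)
(-89 + 335) + I(-15) = (-89 + 335) + 9 = 246 + 9 = 255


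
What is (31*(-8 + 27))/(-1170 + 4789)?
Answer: 589/3619 ≈ 0.16275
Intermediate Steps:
(31*(-8 + 27))/(-1170 + 4789) = (31*19)/3619 = 589*(1/3619) = 589/3619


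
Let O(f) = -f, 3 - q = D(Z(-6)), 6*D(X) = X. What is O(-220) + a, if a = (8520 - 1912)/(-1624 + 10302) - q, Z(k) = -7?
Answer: 5638829/26034 ≈ 216.59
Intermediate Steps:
D(X) = X/6
q = 25/6 (q = 3 - (-7)/6 = 3 - 1*(-7/6) = 3 + 7/6 = 25/6 ≈ 4.1667)
a = -88651/26034 (a = (8520 - 1912)/(-1624 + 10302) - 1*25/6 = 6608/8678 - 25/6 = 6608*(1/8678) - 25/6 = 3304/4339 - 25/6 = -88651/26034 ≈ -3.4052)
O(-220) + a = -1*(-220) - 88651/26034 = 220 - 88651/26034 = 5638829/26034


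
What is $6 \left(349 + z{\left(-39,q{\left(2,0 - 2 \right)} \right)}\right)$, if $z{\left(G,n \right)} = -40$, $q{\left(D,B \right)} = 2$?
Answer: $1854$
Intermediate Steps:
$6 \left(349 + z{\left(-39,q{\left(2,0 - 2 \right)} \right)}\right) = 6 \left(349 - 40\right) = 6 \cdot 309 = 1854$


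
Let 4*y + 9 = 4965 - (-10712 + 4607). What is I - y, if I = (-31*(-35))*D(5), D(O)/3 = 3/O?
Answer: -3249/4 ≈ -812.25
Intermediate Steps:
D(O) = 9/O (D(O) = 3*(3/O) = 9/O)
y = 11061/4 (y = -9/4 + (4965 - (-10712 + 4607))/4 = -9/4 + (4965 - 1*(-6105))/4 = -9/4 + (4965 + 6105)/4 = -9/4 + (¼)*11070 = -9/4 + 5535/2 = 11061/4 ≈ 2765.3)
I = 1953 (I = (-31*(-35))*(9/5) = 1085*(9*(⅕)) = 1085*(9/5) = 1953)
I - y = 1953 - 1*11061/4 = 1953 - 11061/4 = -3249/4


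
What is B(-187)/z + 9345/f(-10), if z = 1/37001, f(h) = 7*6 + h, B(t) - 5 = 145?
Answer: 177614145/32 ≈ 5.5504e+6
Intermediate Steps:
B(t) = 150 (B(t) = 5 + 145 = 150)
f(h) = 42 + h
z = 1/37001 ≈ 2.7026e-5
B(-187)/z + 9345/f(-10) = 150/(1/37001) + 9345/(42 - 10) = 150*37001 + 9345/32 = 5550150 + 9345*(1/32) = 5550150 + 9345/32 = 177614145/32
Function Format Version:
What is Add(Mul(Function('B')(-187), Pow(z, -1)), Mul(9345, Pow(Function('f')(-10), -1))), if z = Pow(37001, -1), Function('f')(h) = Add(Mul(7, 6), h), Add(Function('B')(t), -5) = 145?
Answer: Rational(177614145, 32) ≈ 5.5504e+6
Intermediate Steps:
Function('B')(t) = 150 (Function('B')(t) = Add(5, 145) = 150)
Function('f')(h) = Add(42, h)
z = Rational(1, 37001) ≈ 2.7026e-5
Add(Mul(Function('B')(-187), Pow(z, -1)), Mul(9345, Pow(Function('f')(-10), -1))) = Add(Mul(150, Pow(Rational(1, 37001), -1)), Mul(9345, Pow(Add(42, -10), -1))) = Add(Mul(150, 37001), Mul(9345, Pow(32, -1))) = Add(5550150, Mul(9345, Rational(1, 32))) = Add(5550150, Rational(9345, 32)) = Rational(177614145, 32)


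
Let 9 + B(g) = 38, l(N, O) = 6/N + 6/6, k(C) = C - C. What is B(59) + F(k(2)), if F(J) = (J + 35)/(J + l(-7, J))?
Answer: 274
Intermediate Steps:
k(C) = 0
l(N, O) = 1 + 6/N (l(N, O) = 6/N + 6*(⅙) = 6/N + 1 = 1 + 6/N)
B(g) = 29 (B(g) = -9 + 38 = 29)
F(J) = (35 + J)/(⅐ + J) (F(J) = (J + 35)/(J + (6 - 7)/(-7)) = (35 + J)/(J - ⅐*(-1)) = (35 + J)/(J + ⅐) = (35 + J)/(⅐ + J))
B(59) + F(k(2)) = 29 + 7*(35 + 0)/(1 + 7*0) = 29 + 7*35/(1 + 0) = 29 + 7*35/1 = 29 + 7*1*35 = 29 + 245 = 274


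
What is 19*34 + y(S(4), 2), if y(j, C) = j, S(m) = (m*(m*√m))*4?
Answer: 774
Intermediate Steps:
S(m) = 4*m^(5/2) (S(m) = (m*m^(3/2))*4 = m^(5/2)*4 = 4*m^(5/2))
19*34 + y(S(4), 2) = 19*34 + 4*4^(5/2) = 646 + 4*32 = 646 + 128 = 774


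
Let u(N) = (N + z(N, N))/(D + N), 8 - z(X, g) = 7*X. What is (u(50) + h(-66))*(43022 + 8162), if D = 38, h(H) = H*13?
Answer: -484942808/11 ≈ -4.4086e+7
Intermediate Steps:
h(H) = 13*H
z(X, g) = 8 - 7*X
u(N) = (8 - 6*N)/(38 + N) (u(N) = (N + (8 - 7*N))/(38 + N) = (8 - 6*N)/(38 + N))
(u(50) + h(-66))*(43022 + 8162) = (2*(4 - 3*50)/(38 + 50) + 13*(-66))*(43022 + 8162) = (2*(4 - 150)/88 - 858)*51184 = (2*(1/88)*(-146) - 858)*51184 = (-73/22 - 858)*51184 = -18949/22*51184 = -484942808/11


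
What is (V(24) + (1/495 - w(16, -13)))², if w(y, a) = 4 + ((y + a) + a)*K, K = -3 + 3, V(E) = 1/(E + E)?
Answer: 992187001/62726400 ≈ 15.818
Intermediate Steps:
V(E) = 1/(2*E)
K = 0
w(y, a) = 4 (w(y, a) = 4 + ((y + a) + a)*0 = 4 + ((a + y) + a)*0 = 4 + (y + 2*a)*0 = 4 + 0 = 4)
(V(24) + (1/495 - w(16, -13)))² = ((½)/24 + (1/495 - 1*4))² = ((½)*(1/24) + (1/495 - 4))² = (1/48 - 1979/495)² = (-31499/7920)² = 992187001/62726400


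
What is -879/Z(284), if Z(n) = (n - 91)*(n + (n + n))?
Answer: -293/54812 ≈ -0.0053455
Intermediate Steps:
Z(n) = 3*n*(-91 + n) (Z(n) = (-91 + n)*(n + 2*n) = (-91 + n)*(3*n) = 3*n*(-91 + n))
-879/Z(284) = -879*1/(852*(-91 + 284)) = -879/(3*284*193) = -879/164436 = -879*1/164436 = -293/54812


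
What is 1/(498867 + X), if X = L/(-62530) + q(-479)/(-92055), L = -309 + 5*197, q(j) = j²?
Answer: 3406035/1699149936206 ≈ 2.0046e-6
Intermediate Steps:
L = 676 (L = -309 + 985 = 676)
X = -8526139/3406035 (X = 676/(-62530) + (-479)²/(-92055) = 676*(-1/62530) + 229441*(-1/92055) = -2/185 - 229441/92055 = -8526139/3406035 ≈ -2.5032)
1/(498867 + X) = 1/(498867 - 8526139/3406035) = 1/(1699149936206/3406035) = 3406035/1699149936206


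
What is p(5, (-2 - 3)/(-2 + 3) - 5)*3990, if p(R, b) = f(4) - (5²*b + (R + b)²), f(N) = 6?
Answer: 921690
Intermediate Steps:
p(R, b) = 6 - (R + b)² - 25*b (p(R, b) = 6 - (5²*b + (R + b)²) = 6 - (25*b + (R + b)²) = 6 - ((R + b)² + 25*b) = 6 + (-(R + b)² - 25*b) = 6 - (R + b)² - 25*b)
p(5, (-2 - 3)/(-2 + 3) - 5)*3990 = (6 - (5 + ((-2 - 3)/(-2 + 3) - 5))² - 25*((-2 - 3)/(-2 + 3) - 5))*3990 = (6 - (5 + (-5/1 - 5))² - 25*(-5/1 - 5))*3990 = (6 - (5 + (-5*1 - 5))² - 25*(-5*1 - 5))*3990 = (6 - (5 + (-5 - 5))² - 25*(-5 - 5))*3990 = (6 - (5 - 10)² - 25*(-10))*3990 = (6 - 1*(-5)² + 250)*3990 = (6 - 1*25 + 250)*3990 = (6 - 25 + 250)*3990 = 231*3990 = 921690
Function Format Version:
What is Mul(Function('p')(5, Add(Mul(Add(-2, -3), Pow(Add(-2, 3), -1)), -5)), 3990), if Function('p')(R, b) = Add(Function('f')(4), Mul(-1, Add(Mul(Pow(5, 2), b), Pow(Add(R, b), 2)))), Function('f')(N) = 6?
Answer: 921690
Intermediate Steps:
Function('p')(R, b) = Add(6, Mul(-1, Pow(Add(R, b), 2)), Mul(-25, b)) (Function('p')(R, b) = Add(6, Mul(-1, Add(Mul(Pow(5, 2), b), Pow(Add(R, b), 2)))) = Add(6, Mul(-1, Add(Mul(25, b), Pow(Add(R, b), 2)))) = Add(6, Mul(-1, Add(Pow(Add(R, b), 2), Mul(25, b)))) = Add(6, Add(Mul(-1, Pow(Add(R, b), 2)), Mul(-25, b))) = Add(6, Mul(-1, Pow(Add(R, b), 2)), Mul(-25, b)))
Mul(Function('p')(5, Add(Mul(Add(-2, -3), Pow(Add(-2, 3), -1)), -5)), 3990) = Mul(Add(6, Mul(-1, Pow(Add(5, Add(Mul(Add(-2, -3), Pow(Add(-2, 3), -1)), -5)), 2)), Mul(-25, Add(Mul(Add(-2, -3), Pow(Add(-2, 3), -1)), -5))), 3990) = Mul(Add(6, Mul(-1, Pow(Add(5, Add(Mul(-5, Pow(1, -1)), -5)), 2)), Mul(-25, Add(Mul(-5, Pow(1, -1)), -5))), 3990) = Mul(Add(6, Mul(-1, Pow(Add(5, Add(Mul(-5, 1), -5)), 2)), Mul(-25, Add(Mul(-5, 1), -5))), 3990) = Mul(Add(6, Mul(-1, Pow(Add(5, Add(-5, -5)), 2)), Mul(-25, Add(-5, -5))), 3990) = Mul(Add(6, Mul(-1, Pow(Add(5, -10), 2)), Mul(-25, -10)), 3990) = Mul(Add(6, Mul(-1, Pow(-5, 2)), 250), 3990) = Mul(Add(6, Mul(-1, 25), 250), 3990) = Mul(Add(6, -25, 250), 3990) = Mul(231, 3990) = 921690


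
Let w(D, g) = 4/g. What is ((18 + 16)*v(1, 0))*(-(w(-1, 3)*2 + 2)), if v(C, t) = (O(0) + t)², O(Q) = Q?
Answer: 0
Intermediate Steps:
v(C, t) = t² (v(C, t) = (0 + t)² = t²)
((18 + 16)*v(1, 0))*(-(w(-1, 3)*2 + 2)) = ((18 + 16)*0²)*(-((4/3)*2 + 2)) = (34*0)*(-((4*(⅓))*2 + 2)) = 0*(-((4/3)*2 + 2)) = 0*(-(8/3 + 2)) = 0*(-1*14/3) = 0*(-14/3) = 0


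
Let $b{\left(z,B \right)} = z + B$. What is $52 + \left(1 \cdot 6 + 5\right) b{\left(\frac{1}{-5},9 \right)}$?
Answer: $\frac{744}{5} \approx 148.8$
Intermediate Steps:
$b{\left(z,B \right)} = B + z$
$52 + \left(1 \cdot 6 + 5\right) b{\left(\frac{1}{-5},9 \right)} = 52 + \left(1 \cdot 6 + 5\right) \left(9 + \frac{1}{-5}\right) = 52 + \left(6 + 5\right) \left(9 - \frac{1}{5}\right) = 52 + 11 \cdot \frac{44}{5} = 52 + \frac{484}{5} = \frac{744}{5}$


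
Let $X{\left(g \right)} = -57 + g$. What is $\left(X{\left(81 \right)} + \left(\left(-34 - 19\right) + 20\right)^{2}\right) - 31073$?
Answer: $-29960$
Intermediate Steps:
$\left(X{\left(81 \right)} + \left(\left(-34 - 19\right) + 20\right)^{2}\right) - 31073 = \left(\left(-57 + 81\right) + \left(\left(-34 - 19\right) + 20\right)^{2}\right) - 31073 = \left(24 + \left(-53 + 20\right)^{2}\right) - 31073 = \left(24 + \left(-33\right)^{2}\right) - 31073 = \left(24 + 1089\right) - 31073 = 1113 - 31073 = -29960$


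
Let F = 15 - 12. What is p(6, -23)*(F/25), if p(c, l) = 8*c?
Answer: 144/25 ≈ 5.7600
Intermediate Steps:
F = 3
p(6, -23)*(F/25) = (8*6)*(3/25) = 48*(3*(1/25)) = 48*(3/25) = 144/25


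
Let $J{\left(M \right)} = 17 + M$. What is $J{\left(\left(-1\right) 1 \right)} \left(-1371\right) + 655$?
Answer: $-21281$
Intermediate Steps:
$J{\left(\left(-1\right) 1 \right)} \left(-1371\right) + 655 = \left(17 - 1\right) \left(-1371\right) + 655 = 16 \left(-1371\right) + 655 = -21936 + 655 = -21281$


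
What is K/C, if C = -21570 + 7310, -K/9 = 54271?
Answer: 488439/14260 ≈ 34.252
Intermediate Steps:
K = -488439 (K = -9*54271 = -488439)
C = -14260
K/C = -488439/(-14260) = -488439*(-1/14260) = 488439/14260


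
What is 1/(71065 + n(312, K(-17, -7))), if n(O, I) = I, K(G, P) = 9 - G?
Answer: 1/71091 ≈ 1.4066e-5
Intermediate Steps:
1/(71065 + n(312, K(-17, -7))) = 1/(71065 + (9 - 1*(-17))) = 1/(71065 + (9 + 17)) = 1/(71065 + 26) = 1/71091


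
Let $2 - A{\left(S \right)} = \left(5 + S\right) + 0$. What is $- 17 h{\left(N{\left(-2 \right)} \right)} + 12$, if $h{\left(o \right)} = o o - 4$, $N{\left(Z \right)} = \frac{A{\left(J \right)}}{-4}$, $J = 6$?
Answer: $- \frac{97}{16} \approx -6.0625$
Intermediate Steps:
$A{\left(S \right)} = -3 - S$ ($A{\left(S \right)} = 2 - \left(\left(5 + S\right) + 0\right) = 2 - \left(5 + S\right) = -3 - S$)
$N{\left(Z \right)} = \frac{9}{4}$ ($N{\left(Z \right)} = \frac{-3 - 6}{-4} = \left(-3 - 6\right) \left(- \frac{1}{4}\right) = \left(-9\right) \left(- \frac{1}{4}\right) = \frac{9}{4}$)
$h{\left(o \right)} = -4 + o^{2}$ ($h{\left(o \right)} = o^{2} - 4 = -4 + o^{2}$)
$- 17 h{\left(N{\left(-2 \right)} \right)} + 12 = - 17 \left(-4 + \left(\frac{9}{4}\right)^{2}\right) + 12 = - 17 \left(-4 + \frac{81}{16}\right) + 12 = \left(-17\right) \frac{17}{16} + 12 = - \frac{289}{16} + 12 = - \frac{97}{16}$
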